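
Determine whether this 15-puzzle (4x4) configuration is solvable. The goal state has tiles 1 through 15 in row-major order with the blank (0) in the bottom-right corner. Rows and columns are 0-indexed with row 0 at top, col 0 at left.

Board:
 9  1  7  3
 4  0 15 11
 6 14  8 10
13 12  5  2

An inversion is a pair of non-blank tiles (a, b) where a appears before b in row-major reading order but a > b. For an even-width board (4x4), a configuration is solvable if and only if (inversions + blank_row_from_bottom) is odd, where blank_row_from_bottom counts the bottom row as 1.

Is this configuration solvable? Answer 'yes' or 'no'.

Inversions: 47
Blank is in row 1 (0-indexed from top), which is row 3 counting from the bottom (bottom = 1).
47 + 3 = 50, which is even, so the puzzle is not solvable.

Answer: no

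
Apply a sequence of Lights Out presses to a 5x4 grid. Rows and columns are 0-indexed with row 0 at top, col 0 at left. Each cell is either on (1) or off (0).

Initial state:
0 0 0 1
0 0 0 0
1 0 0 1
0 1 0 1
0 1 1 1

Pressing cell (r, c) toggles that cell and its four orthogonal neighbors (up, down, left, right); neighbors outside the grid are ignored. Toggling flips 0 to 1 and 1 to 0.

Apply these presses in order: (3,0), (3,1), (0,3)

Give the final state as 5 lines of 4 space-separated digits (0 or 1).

Answer: 0 0 1 0
0 0 0 1
0 1 0 1
0 1 1 1
1 0 1 1

Derivation:
After press 1 at (3,0):
0 0 0 1
0 0 0 0
0 0 0 1
1 0 0 1
1 1 1 1

After press 2 at (3,1):
0 0 0 1
0 0 0 0
0 1 0 1
0 1 1 1
1 0 1 1

After press 3 at (0,3):
0 0 1 0
0 0 0 1
0 1 0 1
0 1 1 1
1 0 1 1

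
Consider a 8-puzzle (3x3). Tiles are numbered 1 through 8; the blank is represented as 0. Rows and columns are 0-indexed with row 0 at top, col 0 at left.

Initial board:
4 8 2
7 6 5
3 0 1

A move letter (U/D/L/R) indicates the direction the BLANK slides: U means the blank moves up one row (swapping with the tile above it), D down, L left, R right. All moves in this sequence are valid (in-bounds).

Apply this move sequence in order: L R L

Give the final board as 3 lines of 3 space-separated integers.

Answer: 4 8 2
7 6 5
0 3 1

Derivation:
After move 1 (L):
4 8 2
7 6 5
0 3 1

After move 2 (R):
4 8 2
7 6 5
3 0 1

After move 3 (L):
4 8 2
7 6 5
0 3 1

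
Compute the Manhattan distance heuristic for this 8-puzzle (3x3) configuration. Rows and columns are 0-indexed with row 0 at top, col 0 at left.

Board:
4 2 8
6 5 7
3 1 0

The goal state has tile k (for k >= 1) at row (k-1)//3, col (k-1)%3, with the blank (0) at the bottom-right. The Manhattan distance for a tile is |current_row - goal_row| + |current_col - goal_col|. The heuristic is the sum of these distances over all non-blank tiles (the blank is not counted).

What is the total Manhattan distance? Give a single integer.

Tile 4: at (0,0), goal (1,0), distance |0-1|+|0-0| = 1
Tile 2: at (0,1), goal (0,1), distance |0-0|+|1-1| = 0
Tile 8: at (0,2), goal (2,1), distance |0-2|+|2-1| = 3
Tile 6: at (1,0), goal (1,2), distance |1-1|+|0-2| = 2
Tile 5: at (1,1), goal (1,1), distance |1-1|+|1-1| = 0
Tile 7: at (1,2), goal (2,0), distance |1-2|+|2-0| = 3
Tile 3: at (2,0), goal (0,2), distance |2-0|+|0-2| = 4
Tile 1: at (2,1), goal (0,0), distance |2-0|+|1-0| = 3
Sum: 1 + 0 + 3 + 2 + 0 + 3 + 4 + 3 = 16

Answer: 16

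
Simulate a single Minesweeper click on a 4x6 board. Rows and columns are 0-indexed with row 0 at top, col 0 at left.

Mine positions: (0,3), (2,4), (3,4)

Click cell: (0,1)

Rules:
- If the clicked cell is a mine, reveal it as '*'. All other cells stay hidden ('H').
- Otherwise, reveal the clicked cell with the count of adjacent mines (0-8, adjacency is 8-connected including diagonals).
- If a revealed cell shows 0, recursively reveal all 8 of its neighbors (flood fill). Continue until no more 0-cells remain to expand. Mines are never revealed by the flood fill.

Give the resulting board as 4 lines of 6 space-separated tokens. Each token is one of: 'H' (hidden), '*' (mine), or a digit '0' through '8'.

0 0 1 H H H
0 0 1 2 H H
0 0 0 2 H H
0 0 0 2 H H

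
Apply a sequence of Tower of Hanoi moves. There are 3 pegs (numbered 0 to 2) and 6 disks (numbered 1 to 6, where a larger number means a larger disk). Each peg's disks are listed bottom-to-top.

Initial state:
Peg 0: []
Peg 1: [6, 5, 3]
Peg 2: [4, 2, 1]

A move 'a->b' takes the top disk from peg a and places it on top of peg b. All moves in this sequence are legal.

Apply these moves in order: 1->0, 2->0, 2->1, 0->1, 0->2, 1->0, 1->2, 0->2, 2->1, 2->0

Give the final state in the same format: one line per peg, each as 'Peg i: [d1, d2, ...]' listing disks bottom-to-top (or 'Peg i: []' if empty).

After move 1 (1->0):
Peg 0: [3]
Peg 1: [6, 5]
Peg 2: [4, 2, 1]

After move 2 (2->0):
Peg 0: [3, 1]
Peg 1: [6, 5]
Peg 2: [4, 2]

After move 3 (2->1):
Peg 0: [3, 1]
Peg 1: [6, 5, 2]
Peg 2: [4]

After move 4 (0->1):
Peg 0: [3]
Peg 1: [6, 5, 2, 1]
Peg 2: [4]

After move 5 (0->2):
Peg 0: []
Peg 1: [6, 5, 2, 1]
Peg 2: [4, 3]

After move 6 (1->0):
Peg 0: [1]
Peg 1: [6, 5, 2]
Peg 2: [4, 3]

After move 7 (1->2):
Peg 0: [1]
Peg 1: [6, 5]
Peg 2: [4, 3, 2]

After move 8 (0->2):
Peg 0: []
Peg 1: [6, 5]
Peg 2: [4, 3, 2, 1]

After move 9 (2->1):
Peg 0: []
Peg 1: [6, 5, 1]
Peg 2: [4, 3, 2]

After move 10 (2->0):
Peg 0: [2]
Peg 1: [6, 5, 1]
Peg 2: [4, 3]

Answer: Peg 0: [2]
Peg 1: [6, 5, 1]
Peg 2: [4, 3]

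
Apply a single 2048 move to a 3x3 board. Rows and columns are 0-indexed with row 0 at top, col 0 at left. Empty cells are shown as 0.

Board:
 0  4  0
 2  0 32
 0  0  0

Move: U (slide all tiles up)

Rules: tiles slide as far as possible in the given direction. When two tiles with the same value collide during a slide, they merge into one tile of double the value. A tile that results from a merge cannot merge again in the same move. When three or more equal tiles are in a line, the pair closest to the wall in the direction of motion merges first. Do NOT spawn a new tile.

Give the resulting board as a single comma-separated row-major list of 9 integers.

Slide up:
col 0: [0, 2, 0] -> [2, 0, 0]
col 1: [4, 0, 0] -> [4, 0, 0]
col 2: [0, 32, 0] -> [32, 0, 0]

Answer: 2, 4, 32, 0, 0, 0, 0, 0, 0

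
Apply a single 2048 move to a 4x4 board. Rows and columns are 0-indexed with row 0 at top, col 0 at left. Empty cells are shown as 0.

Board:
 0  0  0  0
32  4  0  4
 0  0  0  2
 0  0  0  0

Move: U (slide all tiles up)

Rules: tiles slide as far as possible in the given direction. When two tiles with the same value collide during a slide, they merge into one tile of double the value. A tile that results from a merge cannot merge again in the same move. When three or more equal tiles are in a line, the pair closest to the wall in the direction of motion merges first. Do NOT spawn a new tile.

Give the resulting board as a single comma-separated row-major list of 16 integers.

Answer: 32, 4, 0, 4, 0, 0, 0, 2, 0, 0, 0, 0, 0, 0, 0, 0

Derivation:
Slide up:
col 0: [0, 32, 0, 0] -> [32, 0, 0, 0]
col 1: [0, 4, 0, 0] -> [4, 0, 0, 0]
col 2: [0, 0, 0, 0] -> [0, 0, 0, 0]
col 3: [0, 4, 2, 0] -> [4, 2, 0, 0]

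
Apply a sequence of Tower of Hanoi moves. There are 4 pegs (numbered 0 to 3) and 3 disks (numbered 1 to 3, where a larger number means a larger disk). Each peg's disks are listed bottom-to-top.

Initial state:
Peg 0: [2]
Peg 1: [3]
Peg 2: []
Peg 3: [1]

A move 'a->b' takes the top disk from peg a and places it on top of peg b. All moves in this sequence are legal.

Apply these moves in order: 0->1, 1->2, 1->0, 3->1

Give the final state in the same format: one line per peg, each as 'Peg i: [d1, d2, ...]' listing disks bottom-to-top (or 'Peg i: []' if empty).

After move 1 (0->1):
Peg 0: []
Peg 1: [3, 2]
Peg 2: []
Peg 3: [1]

After move 2 (1->2):
Peg 0: []
Peg 1: [3]
Peg 2: [2]
Peg 3: [1]

After move 3 (1->0):
Peg 0: [3]
Peg 1: []
Peg 2: [2]
Peg 3: [1]

After move 4 (3->1):
Peg 0: [3]
Peg 1: [1]
Peg 2: [2]
Peg 3: []

Answer: Peg 0: [3]
Peg 1: [1]
Peg 2: [2]
Peg 3: []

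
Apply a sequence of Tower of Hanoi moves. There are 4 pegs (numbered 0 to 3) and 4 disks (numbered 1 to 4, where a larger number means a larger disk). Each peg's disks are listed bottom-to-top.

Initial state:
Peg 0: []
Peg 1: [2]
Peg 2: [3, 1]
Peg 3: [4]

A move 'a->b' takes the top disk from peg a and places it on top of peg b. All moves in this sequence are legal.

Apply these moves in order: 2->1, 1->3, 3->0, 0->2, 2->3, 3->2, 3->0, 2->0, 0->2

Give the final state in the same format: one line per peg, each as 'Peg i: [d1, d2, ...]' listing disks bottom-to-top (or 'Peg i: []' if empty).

Answer: Peg 0: [4]
Peg 1: [2]
Peg 2: [3, 1]
Peg 3: []

Derivation:
After move 1 (2->1):
Peg 0: []
Peg 1: [2, 1]
Peg 2: [3]
Peg 3: [4]

After move 2 (1->3):
Peg 0: []
Peg 1: [2]
Peg 2: [3]
Peg 3: [4, 1]

After move 3 (3->0):
Peg 0: [1]
Peg 1: [2]
Peg 2: [3]
Peg 3: [4]

After move 4 (0->2):
Peg 0: []
Peg 1: [2]
Peg 2: [3, 1]
Peg 3: [4]

After move 5 (2->3):
Peg 0: []
Peg 1: [2]
Peg 2: [3]
Peg 3: [4, 1]

After move 6 (3->2):
Peg 0: []
Peg 1: [2]
Peg 2: [3, 1]
Peg 3: [4]

After move 7 (3->0):
Peg 0: [4]
Peg 1: [2]
Peg 2: [3, 1]
Peg 3: []

After move 8 (2->0):
Peg 0: [4, 1]
Peg 1: [2]
Peg 2: [3]
Peg 3: []

After move 9 (0->2):
Peg 0: [4]
Peg 1: [2]
Peg 2: [3, 1]
Peg 3: []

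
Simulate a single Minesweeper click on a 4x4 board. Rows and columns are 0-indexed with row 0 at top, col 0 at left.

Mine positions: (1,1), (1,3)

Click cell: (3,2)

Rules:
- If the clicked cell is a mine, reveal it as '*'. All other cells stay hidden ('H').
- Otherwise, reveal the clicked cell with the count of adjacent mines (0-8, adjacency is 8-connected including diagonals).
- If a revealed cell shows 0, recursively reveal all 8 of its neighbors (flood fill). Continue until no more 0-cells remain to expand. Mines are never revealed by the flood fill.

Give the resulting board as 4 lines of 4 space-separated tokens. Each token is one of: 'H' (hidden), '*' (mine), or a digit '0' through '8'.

H H H H
H H H H
1 1 2 1
0 0 0 0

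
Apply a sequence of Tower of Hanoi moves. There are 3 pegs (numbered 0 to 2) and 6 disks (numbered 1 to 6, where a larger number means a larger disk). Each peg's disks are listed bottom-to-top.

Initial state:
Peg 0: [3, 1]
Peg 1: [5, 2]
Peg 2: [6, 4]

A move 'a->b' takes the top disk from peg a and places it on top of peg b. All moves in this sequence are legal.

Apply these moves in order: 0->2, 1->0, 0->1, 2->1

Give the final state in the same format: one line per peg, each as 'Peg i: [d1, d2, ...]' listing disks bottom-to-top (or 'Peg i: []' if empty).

Answer: Peg 0: [3]
Peg 1: [5, 2, 1]
Peg 2: [6, 4]

Derivation:
After move 1 (0->2):
Peg 0: [3]
Peg 1: [5, 2]
Peg 2: [6, 4, 1]

After move 2 (1->0):
Peg 0: [3, 2]
Peg 1: [5]
Peg 2: [6, 4, 1]

After move 3 (0->1):
Peg 0: [3]
Peg 1: [5, 2]
Peg 2: [6, 4, 1]

After move 4 (2->1):
Peg 0: [3]
Peg 1: [5, 2, 1]
Peg 2: [6, 4]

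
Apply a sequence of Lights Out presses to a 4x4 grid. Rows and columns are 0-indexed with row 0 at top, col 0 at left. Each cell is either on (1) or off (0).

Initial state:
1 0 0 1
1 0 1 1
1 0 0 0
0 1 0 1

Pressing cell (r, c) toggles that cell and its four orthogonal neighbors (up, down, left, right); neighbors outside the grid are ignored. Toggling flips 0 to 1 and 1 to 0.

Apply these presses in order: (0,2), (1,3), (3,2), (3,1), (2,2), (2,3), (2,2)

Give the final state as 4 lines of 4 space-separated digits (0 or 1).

Answer: 1 1 1 1
1 0 1 1
1 1 0 0
1 1 0 1

Derivation:
After press 1 at (0,2):
1 1 1 0
1 0 0 1
1 0 0 0
0 1 0 1

After press 2 at (1,3):
1 1 1 1
1 0 1 0
1 0 0 1
0 1 0 1

After press 3 at (3,2):
1 1 1 1
1 0 1 0
1 0 1 1
0 0 1 0

After press 4 at (3,1):
1 1 1 1
1 0 1 0
1 1 1 1
1 1 0 0

After press 5 at (2,2):
1 1 1 1
1 0 0 0
1 0 0 0
1 1 1 0

After press 6 at (2,3):
1 1 1 1
1 0 0 1
1 0 1 1
1 1 1 1

After press 7 at (2,2):
1 1 1 1
1 0 1 1
1 1 0 0
1 1 0 1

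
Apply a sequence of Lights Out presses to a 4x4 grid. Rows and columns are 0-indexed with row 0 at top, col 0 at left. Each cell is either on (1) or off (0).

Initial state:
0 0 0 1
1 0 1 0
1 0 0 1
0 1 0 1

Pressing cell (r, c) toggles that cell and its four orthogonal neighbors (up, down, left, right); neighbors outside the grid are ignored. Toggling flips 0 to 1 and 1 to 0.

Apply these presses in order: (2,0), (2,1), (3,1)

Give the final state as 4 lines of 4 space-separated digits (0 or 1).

Answer: 0 0 0 1
0 1 1 0
1 1 1 1
0 1 1 1

Derivation:
After press 1 at (2,0):
0 0 0 1
0 0 1 0
0 1 0 1
1 1 0 1

After press 2 at (2,1):
0 0 0 1
0 1 1 0
1 0 1 1
1 0 0 1

After press 3 at (3,1):
0 0 0 1
0 1 1 0
1 1 1 1
0 1 1 1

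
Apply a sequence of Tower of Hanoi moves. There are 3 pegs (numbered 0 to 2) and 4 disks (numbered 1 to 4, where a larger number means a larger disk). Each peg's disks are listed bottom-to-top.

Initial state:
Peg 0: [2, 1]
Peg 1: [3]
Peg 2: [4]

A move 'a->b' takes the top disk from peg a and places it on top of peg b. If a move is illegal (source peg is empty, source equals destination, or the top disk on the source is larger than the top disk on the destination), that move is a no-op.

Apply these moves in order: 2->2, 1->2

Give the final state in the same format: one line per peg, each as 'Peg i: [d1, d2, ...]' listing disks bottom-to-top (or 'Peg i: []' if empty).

Answer: Peg 0: [2, 1]
Peg 1: []
Peg 2: [4, 3]

Derivation:
After move 1 (2->2):
Peg 0: [2, 1]
Peg 1: [3]
Peg 2: [4]

After move 2 (1->2):
Peg 0: [2, 1]
Peg 1: []
Peg 2: [4, 3]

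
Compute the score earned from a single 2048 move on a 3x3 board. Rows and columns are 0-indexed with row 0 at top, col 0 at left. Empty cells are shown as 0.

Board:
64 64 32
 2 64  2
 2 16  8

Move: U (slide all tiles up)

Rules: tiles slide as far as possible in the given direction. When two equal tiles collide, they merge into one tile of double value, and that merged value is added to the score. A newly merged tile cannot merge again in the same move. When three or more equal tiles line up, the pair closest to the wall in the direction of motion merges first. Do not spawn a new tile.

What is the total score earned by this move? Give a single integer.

Answer: 132

Derivation:
Slide up:
col 0: [64, 2, 2] -> [64, 4, 0]  score +4 (running 4)
col 1: [64, 64, 16] -> [128, 16, 0]  score +128 (running 132)
col 2: [32, 2, 8] -> [32, 2, 8]  score +0 (running 132)
Board after move:
 64 128  32
  4  16   2
  0   0   8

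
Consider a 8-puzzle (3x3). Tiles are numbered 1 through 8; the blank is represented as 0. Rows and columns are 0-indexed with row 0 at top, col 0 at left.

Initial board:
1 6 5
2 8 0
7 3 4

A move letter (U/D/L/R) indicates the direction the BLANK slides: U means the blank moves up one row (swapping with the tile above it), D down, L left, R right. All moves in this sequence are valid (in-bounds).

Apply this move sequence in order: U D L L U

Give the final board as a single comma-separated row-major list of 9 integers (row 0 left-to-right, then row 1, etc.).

Answer: 0, 6, 5, 1, 2, 8, 7, 3, 4

Derivation:
After move 1 (U):
1 6 0
2 8 5
7 3 4

After move 2 (D):
1 6 5
2 8 0
7 3 4

After move 3 (L):
1 6 5
2 0 8
7 3 4

After move 4 (L):
1 6 5
0 2 8
7 3 4

After move 5 (U):
0 6 5
1 2 8
7 3 4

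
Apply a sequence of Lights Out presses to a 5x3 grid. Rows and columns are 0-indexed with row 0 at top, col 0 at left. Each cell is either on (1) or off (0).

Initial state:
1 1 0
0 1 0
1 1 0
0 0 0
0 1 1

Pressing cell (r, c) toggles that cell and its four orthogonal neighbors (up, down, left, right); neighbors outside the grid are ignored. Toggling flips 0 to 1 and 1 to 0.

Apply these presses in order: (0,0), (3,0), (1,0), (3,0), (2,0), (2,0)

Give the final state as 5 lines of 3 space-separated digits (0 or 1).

After press 1 at (0,0):
0 0 0
1 1 0
1 1 0
0 0 0
0 1 1

After press 2 at (3,0):
0 0 0
1 1 0
0 1 0
1 1 0
1 1 1

After press 3 at (1,0):
1 0 0
0 0 0
1 1 0
1 1 0
1 1 1

After press 4 at (3,0):
1 0 0
0 0 0
0 1 0
0 0 0
0 1 1

After press 5 at (2,0):
1 0 0
1 0 0
1 0 0
1 0 0
0 1 1

After press 6 at (2,0):
1 0 0
0 0 0
0 1 0
0 0 0
0 1 1

Answer: 1 0 0
0 0 0
0 1 0
0 0 0
0 1 1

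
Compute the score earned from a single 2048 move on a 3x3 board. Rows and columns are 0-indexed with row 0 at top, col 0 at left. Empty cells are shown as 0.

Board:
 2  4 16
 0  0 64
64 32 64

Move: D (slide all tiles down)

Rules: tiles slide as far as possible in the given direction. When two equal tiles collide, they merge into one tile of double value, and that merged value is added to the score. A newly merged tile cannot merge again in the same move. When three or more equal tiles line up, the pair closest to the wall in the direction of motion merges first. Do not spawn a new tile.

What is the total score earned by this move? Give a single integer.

Answer: 128

Derivation:
Slide down:
col 0: [2, 0, 64] -> [0, 2, 64]  score +0 (running 0)
col 1: [4, 0, 32] -> [0, 4, 32]  score +0 (running 0)
col 2: [16, 64, 64] -> [0, 16, 128]  score +128 (running 128)
Board after move:
  0   0   0
  2   4  16
 64  32 128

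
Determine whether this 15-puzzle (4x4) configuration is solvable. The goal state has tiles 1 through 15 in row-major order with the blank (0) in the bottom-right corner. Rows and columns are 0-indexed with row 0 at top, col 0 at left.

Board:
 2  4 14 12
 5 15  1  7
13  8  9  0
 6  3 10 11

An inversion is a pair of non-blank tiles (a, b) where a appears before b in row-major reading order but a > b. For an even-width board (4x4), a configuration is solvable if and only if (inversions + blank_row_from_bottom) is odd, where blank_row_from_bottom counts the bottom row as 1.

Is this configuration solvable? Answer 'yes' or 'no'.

Inversions: 47
Blank is in row 2 (0-indexed from top), which is row 2 counting from the bottom (bottom = 1).
47 + 2 = 49, which is odd, so the puzzle is solvable.

Answer: yes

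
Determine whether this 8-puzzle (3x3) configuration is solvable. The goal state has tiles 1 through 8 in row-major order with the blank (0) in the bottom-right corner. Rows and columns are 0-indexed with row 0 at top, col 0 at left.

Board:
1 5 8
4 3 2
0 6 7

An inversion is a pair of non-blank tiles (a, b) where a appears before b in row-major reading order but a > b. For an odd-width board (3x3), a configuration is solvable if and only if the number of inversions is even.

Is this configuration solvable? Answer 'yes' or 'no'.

Inversions (pairs i<j in row-major order where tile[i] > tile[j] > 0): 11
11 is odd, so the puzzle is not solvable.

Answer: no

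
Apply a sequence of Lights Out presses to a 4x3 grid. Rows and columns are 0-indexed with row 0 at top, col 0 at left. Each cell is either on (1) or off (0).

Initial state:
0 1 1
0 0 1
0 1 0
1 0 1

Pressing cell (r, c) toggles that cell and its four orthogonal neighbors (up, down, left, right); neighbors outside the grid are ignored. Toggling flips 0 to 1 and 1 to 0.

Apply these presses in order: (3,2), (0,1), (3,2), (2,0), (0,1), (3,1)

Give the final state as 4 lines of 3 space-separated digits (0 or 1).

Answer: 0 1 1
1 0 1
1 1 0
1 1 0

Derivation:
After press 1 at (3,2):
0 1 1
0 0 1
0 1 1
1 1 0

After press 2 at (0,1):
1 0 0
0 1 1
0 1 1
1 1 0

After press 3 at (3,2):
1 0 0
0 1 1
0 1 0
1 0 1

After press 4 at (2,0):
1 0 0
1 1 1
1 0 0
0 0 1

After press 5 at (0,1):
0 1 1
1 0 1
1 0 0
0 0 1

After press 6 at (3,1):
0 1 1
1 0 1
1 1 0
1 1 0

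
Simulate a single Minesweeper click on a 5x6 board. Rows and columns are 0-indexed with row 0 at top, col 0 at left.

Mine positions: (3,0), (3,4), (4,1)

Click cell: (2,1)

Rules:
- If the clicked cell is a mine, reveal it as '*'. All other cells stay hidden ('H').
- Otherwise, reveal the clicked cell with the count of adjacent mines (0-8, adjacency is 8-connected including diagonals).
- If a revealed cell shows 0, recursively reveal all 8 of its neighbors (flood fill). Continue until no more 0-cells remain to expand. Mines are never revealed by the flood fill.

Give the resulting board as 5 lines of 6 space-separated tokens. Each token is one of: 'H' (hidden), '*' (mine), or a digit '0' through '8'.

H H H H H H
H H H H H H
H 1 H H H H
H H H H H H
H H H H H H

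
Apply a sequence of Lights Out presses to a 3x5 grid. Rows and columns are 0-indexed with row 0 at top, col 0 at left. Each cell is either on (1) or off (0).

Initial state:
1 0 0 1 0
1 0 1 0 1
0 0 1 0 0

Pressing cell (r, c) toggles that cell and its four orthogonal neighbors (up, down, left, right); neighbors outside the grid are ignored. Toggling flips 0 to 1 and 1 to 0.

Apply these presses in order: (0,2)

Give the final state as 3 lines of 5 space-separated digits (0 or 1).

After press 1 at (0,2):
1 1 1 0 0
1 0 0 0 1
0 0 1 0 0

Answer: 1 1 1 0 0
1 0 0 0 1
0 0 1 0 0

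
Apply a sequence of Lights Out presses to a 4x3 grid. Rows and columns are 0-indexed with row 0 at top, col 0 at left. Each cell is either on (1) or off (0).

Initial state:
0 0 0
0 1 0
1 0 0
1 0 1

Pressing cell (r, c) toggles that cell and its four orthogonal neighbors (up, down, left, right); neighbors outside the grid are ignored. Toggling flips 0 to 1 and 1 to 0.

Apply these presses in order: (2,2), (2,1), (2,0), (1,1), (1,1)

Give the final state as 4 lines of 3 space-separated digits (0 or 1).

Answer: 0 0 0
1 0 1
1 1 0
0 1 0

Derivation:
After press 1 at (2,2):
0 0 0
0 1 1
1 1 1
1 0 0

After press 2 at (2,1):
0 0 0
0 0 1
0 0 0
1 1 0

After press 3 at (2,0):
0 0 0
1 0 1
1 1 0
0 1 0

After press 4 at (1,1):
0 1 0
0 1 0
1 0 0
0 1 0

After press 5 at (1,1):
0 0 0
1 0 1
1 1 0
0 1 0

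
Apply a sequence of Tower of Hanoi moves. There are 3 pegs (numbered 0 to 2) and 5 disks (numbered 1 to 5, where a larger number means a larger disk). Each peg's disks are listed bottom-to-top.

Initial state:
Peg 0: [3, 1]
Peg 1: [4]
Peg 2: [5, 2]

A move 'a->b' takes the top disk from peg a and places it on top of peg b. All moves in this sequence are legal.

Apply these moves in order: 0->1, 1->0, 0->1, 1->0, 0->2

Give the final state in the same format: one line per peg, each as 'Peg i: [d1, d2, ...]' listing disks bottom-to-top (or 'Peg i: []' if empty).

After move 1 (0->1):
Peg 0: [3]
Peg 1: [4, 1]
Peg 2: [5, 2]

After move 2 (1->0):
Peg 0: [3, 1]
Peg 1: [4]
Peg 2: [5, 2]

After move 3 (0->1):
Peg 0: [3]
Peg 1: [4, 1]
Peg 2: [5, 2]

After move 4 (1->0):
Peg 0: [3, 1]
Peg 1: [4]
Peg 2: [5, 2]

After move 5 (0->2):
Peg 0: [3]
Peg 1: [4]
Peg 2: [5, 2, 1]

Answer: Peg 0: [3]
Peg 1: [4]
Peg 2: [5, 2, 1]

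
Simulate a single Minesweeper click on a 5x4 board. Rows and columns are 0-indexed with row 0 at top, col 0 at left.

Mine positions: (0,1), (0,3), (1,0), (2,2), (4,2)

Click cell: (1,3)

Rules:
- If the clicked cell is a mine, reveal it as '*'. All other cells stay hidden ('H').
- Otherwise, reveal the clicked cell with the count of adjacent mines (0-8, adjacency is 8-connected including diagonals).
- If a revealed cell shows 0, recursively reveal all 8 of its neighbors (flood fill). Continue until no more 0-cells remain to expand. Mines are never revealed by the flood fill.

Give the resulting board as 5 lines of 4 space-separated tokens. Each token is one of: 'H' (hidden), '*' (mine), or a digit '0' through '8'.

H H H H
H H H 2
H H H H
H H H H
H H H H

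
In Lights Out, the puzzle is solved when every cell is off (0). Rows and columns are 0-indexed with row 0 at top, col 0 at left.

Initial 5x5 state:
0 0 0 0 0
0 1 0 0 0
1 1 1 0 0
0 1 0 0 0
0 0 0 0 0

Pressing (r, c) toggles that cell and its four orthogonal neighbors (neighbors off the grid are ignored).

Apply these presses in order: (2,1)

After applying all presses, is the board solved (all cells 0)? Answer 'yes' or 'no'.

After press 1 at (2,1):
0 0 0 0 0
0 0 0 0 0
0 0 0 0 0
0 0 0 0 0
0 0 0 0 0

Lights still on: 0

Answer: yes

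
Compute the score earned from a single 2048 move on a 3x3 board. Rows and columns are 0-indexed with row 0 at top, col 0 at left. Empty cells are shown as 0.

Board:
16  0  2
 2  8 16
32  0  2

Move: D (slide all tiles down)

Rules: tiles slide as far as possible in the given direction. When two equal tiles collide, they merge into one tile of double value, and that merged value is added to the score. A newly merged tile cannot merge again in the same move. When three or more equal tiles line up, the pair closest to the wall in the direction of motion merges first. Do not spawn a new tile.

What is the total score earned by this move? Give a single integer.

Slide down:
col 0: [16, 2, 32] -> [16, 2, 32]  score +0 (running 0)
col 1: [0, 8, 0] -> [0, 0, 8]  score +0 (running 0)
col 2: [2, 16, 2] -> [2, 16, 2]  score +0 (running 0)
Board after move:
16  0  2
 2  0 16
32  8  2

Answer: 0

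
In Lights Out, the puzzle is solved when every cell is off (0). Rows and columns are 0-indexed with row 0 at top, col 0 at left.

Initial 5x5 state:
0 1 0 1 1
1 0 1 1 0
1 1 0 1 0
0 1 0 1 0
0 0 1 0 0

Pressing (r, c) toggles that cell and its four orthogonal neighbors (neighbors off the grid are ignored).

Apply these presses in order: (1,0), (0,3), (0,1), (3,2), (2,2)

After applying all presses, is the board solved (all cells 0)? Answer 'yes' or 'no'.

After press 1 at (1,0):
1 1 0 1 1
0 1 1 1 0
0 1 0 1 0
0 1 0 1 0
0 0 1 0 0

After press 2 at (0,3):
1 1 1 0 0
0 1 1 0 0
0 1 0 1 0
0 1 0 1 0
0 0 1 0 0

After press 3 at (0,1):
0 0 0 0 0
0 0 1 0 0
0 1 0 1 0
0 1 0 1 0
0 0 1 0 0

After press 4 at (3,2):
0 0 0 0 0
0 0 1 0 0
0 1 1 1 0
0 0 1 0 0
0 0 0 0 0

After press 5 at (2,2):
0 0 0 0 0
0 0 0 0 0
0 0 0 0 0
0 0 0 0 0
0 0 0 0 0

Lights still on: 0

Answer: yes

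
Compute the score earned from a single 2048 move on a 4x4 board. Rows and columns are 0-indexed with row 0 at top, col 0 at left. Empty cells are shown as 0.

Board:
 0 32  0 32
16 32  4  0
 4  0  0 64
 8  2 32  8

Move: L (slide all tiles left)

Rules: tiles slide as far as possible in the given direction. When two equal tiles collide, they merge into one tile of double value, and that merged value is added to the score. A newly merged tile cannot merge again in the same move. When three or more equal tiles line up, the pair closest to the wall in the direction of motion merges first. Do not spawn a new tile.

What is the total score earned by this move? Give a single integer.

Answer: 64

Derivation:
Slide left:
row 0: [0, 32, 0, 32] -> [64, 0, 0, 0]  score +64 (running 64)
row 1: [16, 32, 4, 0] -> [16, 32, 4, 0]  score +0 (running 64)
row 2: [4, 0, 0, 64] -> [4, 64, 0, 0]  score +0 (running 64)
row 3: [8, 2, 32, 8] -> [8, 2, 32, 8]  score +0 (running 64)
Board after move:
64  0  0  0
16 32  4  0
 4 64  0  0
 8  2 32  8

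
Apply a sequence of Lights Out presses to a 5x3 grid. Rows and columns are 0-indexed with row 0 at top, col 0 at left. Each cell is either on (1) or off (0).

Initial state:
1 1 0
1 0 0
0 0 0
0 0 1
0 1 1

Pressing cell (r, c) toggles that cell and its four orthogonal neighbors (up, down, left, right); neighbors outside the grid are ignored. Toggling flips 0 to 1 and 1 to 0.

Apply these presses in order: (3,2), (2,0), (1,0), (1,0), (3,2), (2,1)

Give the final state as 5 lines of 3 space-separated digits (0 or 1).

After press 1 at (3,2):
1 1 0
1 0 0
0 0 1
0 1 0
0 1 0

After press 2 at (2,0):
1 1 0
0 0 0
1 1 1
1 1 0
0 1 0

After press 3 at (1,0):
0 1 0
1 1 0
0 1 1
1 1 0
0 1 0

After press 4 at (1,0):
1 1 0
0 0 0
1 1 1
1 1 0
0 1 0

After press 5 at (3,2):
1 1 0
0 0 0
1 1 0
1 0 1
0 1 1

After press 6 at (2,1):
1 1 0
0 1 0
0 0 1
1 1 1
0 1 1

Answer: 1 1 0
0 1 0
0 0 1
1 1 1
0 1 1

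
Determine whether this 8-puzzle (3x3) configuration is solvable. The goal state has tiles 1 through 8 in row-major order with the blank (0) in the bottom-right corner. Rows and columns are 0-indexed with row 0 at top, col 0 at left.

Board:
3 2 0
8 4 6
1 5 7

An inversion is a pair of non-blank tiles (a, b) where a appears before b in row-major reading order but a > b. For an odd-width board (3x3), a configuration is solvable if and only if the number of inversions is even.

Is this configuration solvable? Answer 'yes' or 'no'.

Inversions (pairs i<j in row-major order where tile[i] > tile[j] > 0): 11
11 is odd, so the puzzle is not solvable.

Answer: no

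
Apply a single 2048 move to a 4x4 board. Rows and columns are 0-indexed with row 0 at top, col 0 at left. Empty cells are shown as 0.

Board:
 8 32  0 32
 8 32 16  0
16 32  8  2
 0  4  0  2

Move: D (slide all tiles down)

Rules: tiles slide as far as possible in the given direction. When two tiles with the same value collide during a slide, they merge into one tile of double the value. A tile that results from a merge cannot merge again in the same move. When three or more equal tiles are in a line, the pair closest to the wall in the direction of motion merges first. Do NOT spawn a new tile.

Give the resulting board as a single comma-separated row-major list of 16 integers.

Slide down:
col 0: [8, 8, 16, 0] -> [0, 0, 16, 16]
col 1: [32, 32, 32, 4] -> [0, 32, 64, 4]
col 2: [0, 16, 8, 0] -> [0, 0, 16, 8]
col 3: [32, 0, 2, 2] -> [0, 0, 32, 4]

Answer: 0, 0, 0, 0, 0, 32, 0, 0, 16, 64, 16, 32, 16, 4, 8, 4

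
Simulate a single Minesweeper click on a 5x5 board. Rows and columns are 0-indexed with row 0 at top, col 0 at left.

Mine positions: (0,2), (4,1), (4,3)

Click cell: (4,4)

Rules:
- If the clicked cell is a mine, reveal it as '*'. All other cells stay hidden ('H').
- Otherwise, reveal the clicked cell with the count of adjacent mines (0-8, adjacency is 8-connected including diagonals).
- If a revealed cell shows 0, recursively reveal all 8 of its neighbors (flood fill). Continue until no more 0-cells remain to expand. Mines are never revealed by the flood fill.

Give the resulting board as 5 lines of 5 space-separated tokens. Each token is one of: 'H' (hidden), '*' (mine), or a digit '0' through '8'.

H H H H H
H H H H H
H H H H H
H H H H H
H H H H 1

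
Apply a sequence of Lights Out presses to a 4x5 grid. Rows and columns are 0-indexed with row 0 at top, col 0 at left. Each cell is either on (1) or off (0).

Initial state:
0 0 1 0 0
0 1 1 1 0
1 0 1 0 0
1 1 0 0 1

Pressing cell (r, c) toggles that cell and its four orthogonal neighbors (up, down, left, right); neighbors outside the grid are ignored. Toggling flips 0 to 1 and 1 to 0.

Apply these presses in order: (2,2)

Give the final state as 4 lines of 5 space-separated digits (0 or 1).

After press 1 at (2,2):
0 0 1 0 0
0 1 0 1 0
1 1 0 1 0
1 1 1 0 1

Answer: 0 0 1 0 0
0 1 0 1 0
1 1 0 1 0
1 1 1 0 1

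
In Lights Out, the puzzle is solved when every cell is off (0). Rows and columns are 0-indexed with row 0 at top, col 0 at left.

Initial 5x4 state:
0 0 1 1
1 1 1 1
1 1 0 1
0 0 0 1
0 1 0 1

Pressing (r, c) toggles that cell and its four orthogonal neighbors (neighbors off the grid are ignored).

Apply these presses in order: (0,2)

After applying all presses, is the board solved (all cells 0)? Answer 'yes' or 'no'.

Answer: no

Derivation:
After press 1 at (0,2):
0 1 0 0
1 1 0 1
1 1 0 1
0 0 0 1
0 1 0 1

Lights still on: 10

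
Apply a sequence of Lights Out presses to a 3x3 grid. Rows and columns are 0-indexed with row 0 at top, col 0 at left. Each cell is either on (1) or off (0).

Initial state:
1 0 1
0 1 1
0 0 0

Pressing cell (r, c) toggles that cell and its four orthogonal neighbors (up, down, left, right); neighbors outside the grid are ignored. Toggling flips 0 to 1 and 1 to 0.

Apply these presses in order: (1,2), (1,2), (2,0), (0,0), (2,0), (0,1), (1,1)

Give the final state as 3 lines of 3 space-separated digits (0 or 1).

After press 1 at (1,2):
1 0 0
0 0 0
0 0 1

After press 2 at (1,2):
1 0 1
0 1 1
0 0 0

After press 3 at (2,0):
1 0 1
1 1 1
1 1 0

After press 4 at (0,0):
0 1 1
0 1 1
1 1 0

After press 5 at (2,0):
0 1 1
1 1 1
0 0 0

After press 6 at (0,1):
1 0 0
1 0 1
0 0 0

After press 7 at (1,1):
1 1 0
0 1 0
0 1 0

Answer: 1 1 0
0 1 0
0 1 0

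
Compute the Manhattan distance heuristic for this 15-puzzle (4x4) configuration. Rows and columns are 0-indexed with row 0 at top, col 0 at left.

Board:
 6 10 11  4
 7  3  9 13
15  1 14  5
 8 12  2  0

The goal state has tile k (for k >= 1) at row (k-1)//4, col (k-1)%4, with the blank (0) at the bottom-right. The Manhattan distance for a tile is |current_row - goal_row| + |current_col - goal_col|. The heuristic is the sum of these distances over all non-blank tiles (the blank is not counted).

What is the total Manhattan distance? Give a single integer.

Tile 6: at (0,0), goal (1,1), distance |0-1|+|0-1| = 2
Tile 10: at (0,1), goal (2,1), distance |0-2|+|1-1| = 2
Tile 11: at (0,2), goal (2,2), distance |0-2|+|2-2| = 2
Tile 4: at (0,3), goal (0,3), distance |0-0|+|3-3| = 0
Tile 7: at (1,0), goal (1,2), distance |1-1|+|0-2| = 2
Tile 3: at (1,1), goal (0,2), distance |1-0|+|1-2| = 2
Tile 9: at (1,2), goal (2,0), distance |1-2|+|2-0| = 3
Tile 13: at (1,3), goal (3,0), distance |1-3|+|3-0| = 5
Tile 15: at (2,0), goal (3,2), distance |2-3|+|0-2| = 3
Tile 1: at (2,1), goal (0,0), distance |2-0|+|1-0| = 3
Tile 14: at (2,2), goal (3,1), distance |2-3|+|2-1| = 2
Tile 5: at (2,3), goal (1,0), distance |2-1|+|3-0| = 4
Tile 8: at (3,0), goal (1,3), distance |3-1|+|0-3| = 5
Tile 12: at (3,1), goal (2,3), distance |3-2|+|1-3| = 3
Tile 2: at (3,2), goal (0,1), distance |3-0|+|2-1| = 4
Sum: 2 + 2 + 2 + 0 + 2 + 2 + 3 + 5 + 3 + 3 + 2 + 4 + 5 + 3 + 4 = 42

Answer: 42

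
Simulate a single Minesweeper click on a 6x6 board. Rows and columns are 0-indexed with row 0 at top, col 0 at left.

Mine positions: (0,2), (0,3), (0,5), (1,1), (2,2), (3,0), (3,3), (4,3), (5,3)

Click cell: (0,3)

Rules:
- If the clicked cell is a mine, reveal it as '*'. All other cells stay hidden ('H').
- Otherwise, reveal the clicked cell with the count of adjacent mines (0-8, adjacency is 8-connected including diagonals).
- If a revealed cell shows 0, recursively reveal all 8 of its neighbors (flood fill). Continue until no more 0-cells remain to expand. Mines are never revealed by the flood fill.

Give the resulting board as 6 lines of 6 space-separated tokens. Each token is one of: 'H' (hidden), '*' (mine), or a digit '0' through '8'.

H H H * H H
H H H H H H
H H H H H H
H H H H H H
H H H H H H
H H H H H H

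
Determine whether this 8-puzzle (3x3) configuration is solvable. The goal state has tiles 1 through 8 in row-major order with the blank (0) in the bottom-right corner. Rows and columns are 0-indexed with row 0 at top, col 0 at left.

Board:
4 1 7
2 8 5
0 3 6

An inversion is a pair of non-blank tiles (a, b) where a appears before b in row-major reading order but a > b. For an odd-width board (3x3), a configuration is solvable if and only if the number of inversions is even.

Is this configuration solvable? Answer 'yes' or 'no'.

Inversions (pairs i<j in row-major order where tile[i] > tile[j] > 0): 11
11 is odd, so the puzzle is not solvable.

Answer: no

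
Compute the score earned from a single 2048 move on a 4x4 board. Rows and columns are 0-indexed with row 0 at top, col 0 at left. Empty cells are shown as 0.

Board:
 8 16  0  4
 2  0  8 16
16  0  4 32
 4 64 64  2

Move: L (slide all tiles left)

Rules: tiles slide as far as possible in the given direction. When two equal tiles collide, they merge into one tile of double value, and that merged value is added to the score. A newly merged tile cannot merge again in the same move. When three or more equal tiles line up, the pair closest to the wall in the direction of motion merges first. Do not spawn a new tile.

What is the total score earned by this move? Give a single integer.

Answer: 128

Derivation:
Slide left:
row 0: [8, 16, 0, 4] -> [8, 16, 4, 0]  score +0 (running 0)
row 1: [2, 0, 8, 16] -> [2, 8, 16, 0]  score +0 (running 0)
row 2: [16, 0, 4, 32] -> [16, 4, 32, 0]  score +0 (running 0)
row 3: [4, 64, 64, 2] -> [4, 128, 2, 0]  score +128 (running 128)
Board after move:
  8  16   4   0
  2   8  16   0
 16   4  32   0
  4 128   2   0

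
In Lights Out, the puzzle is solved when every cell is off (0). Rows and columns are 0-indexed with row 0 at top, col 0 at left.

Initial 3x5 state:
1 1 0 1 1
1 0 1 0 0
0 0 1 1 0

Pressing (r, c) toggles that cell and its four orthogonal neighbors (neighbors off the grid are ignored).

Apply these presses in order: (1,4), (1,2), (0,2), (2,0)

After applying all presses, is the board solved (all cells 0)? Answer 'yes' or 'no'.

Answer: no

Derivation:
After press 1 at (1,4):
1 1 0 1 0
1 0 1 1 1
0 0 1 1 1

After press 2 at (1,2):
1 1 1 1 0
1 1 0 0 1
0 0 0 1 1

After press 3 at (0,2):
1 0 0 0 0
1 1 1 0 1
0 0 0 1 1

After press 4 at (2,0):
1 0 0 0 0
0 1 1 0 1
1 1 0 1 1

Lights still on: 8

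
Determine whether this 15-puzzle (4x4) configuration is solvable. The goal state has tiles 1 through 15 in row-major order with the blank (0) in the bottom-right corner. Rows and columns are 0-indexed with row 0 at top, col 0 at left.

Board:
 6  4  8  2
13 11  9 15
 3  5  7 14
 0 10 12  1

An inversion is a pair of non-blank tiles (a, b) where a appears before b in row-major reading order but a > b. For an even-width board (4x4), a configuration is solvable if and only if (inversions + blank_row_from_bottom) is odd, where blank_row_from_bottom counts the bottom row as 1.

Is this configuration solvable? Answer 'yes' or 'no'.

Inversions: 47
Blank is in row 3 (0-indexed from top), which is row 1 counting from the bottom (bottom = 1).
47 + 1 = 48, which is even, so the puzzle is not solvable.

Answer: no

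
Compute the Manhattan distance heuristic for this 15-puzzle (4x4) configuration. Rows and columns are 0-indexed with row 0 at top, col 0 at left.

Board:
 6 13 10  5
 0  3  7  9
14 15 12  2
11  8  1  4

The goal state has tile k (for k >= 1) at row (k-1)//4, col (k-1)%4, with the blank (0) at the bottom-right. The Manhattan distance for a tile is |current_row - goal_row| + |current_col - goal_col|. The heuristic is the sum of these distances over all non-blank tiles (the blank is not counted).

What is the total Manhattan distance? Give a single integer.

Tile 6: at (0,0), goal (1,1), distance |0-1|+|0-1| = 2
Tile 13: at (0,1), goal (3,0), distance |0-3|+|1-0| = 4
Tile 10: at (0,2), goal (2,1), distance |0-2|+|2-1| = 3
Tile 5: at (0,3), goal (1,0), distance |0-1|+|3-0| = 4
Tile 3: at (1,1), goal (0,2), distance |1-0|+|1-2| = 2
Tile 7: at (1,2), goal (1,2), distance |1-1|+|2-2| = 0
Tile 9: at (1,3), goal (2,0), distance |1-2|+|3-0| = 4
Tile 14: at (2,0), goal (3,1), distance |2-3|+|0-1| = 2
Tile 15: at (2,1), goal (3,2), distance |2-3|+|1-2| = 2
Tile 12: at (2,2), goal (2,3), distance |2-2|+|2-3| = 1
Tile 2: at (2,3), goal (0,1), distance |2-0|+|3-1| = 4
Tile 11: at (3,0), goal (2,2), distance |3-2|+|0-2| = 3
Tile 8: at (3,1), goal (1,3), distance |3-1|+|1-3| = 4
Tile 1: at (3,2), goal (0,0), distance |3-0|+|2-0| = 5
Tile 4: at (3,3), goal (0,3), distance |3-0|+|3-3| = 3
Sum: 2 + 4 + 3 + 4 + 2 + 0 + 4 + 2 + 2 + 1 + 4 + 3 + 4 + 5 + 3 = 43

Answer: 43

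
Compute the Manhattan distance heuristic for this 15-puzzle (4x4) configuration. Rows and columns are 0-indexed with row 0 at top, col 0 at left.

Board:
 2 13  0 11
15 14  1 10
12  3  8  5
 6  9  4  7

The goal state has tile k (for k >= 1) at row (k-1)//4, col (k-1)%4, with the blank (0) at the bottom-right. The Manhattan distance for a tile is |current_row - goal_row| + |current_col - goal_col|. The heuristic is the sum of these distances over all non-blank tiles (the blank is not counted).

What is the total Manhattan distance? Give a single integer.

Answer: 44

Derivation:
Tile 2: (0,0)->(0,1) = 1
Tile 13: (0,1)->(3,0) = 4
Tile 11: (0,3)->(2,2) = 3
Tile 15: (1,0)->(3,2) = 4
Tile 14: (1,1)->(3,1) = 2
Tile 1: (1,2)->(0,0) = 3
Tile 10: (1,3)->(2,1) = 3
Tile 12: (2,0)->(2,3) = 3
Tile 3: (2,1)->(0,2) = 3
Tile 8: (2,2)->(1,3) = 2
Tile 5: (2,3)->(1,0) = 4
Tile 6: (3,0)->(1,1) = 3
Tile 9: (3,1)->(2,0) = 2
Tile 4: (3,2)->(0,3) = 4
Tile 7: (3,3)->(1,2) = 3
Sum: 1 + 4 + 3 + 4 + 2 + 3 + 3 + 3 + 3 + 2 + 4 + 3 + 2 + 4 + 3 = 44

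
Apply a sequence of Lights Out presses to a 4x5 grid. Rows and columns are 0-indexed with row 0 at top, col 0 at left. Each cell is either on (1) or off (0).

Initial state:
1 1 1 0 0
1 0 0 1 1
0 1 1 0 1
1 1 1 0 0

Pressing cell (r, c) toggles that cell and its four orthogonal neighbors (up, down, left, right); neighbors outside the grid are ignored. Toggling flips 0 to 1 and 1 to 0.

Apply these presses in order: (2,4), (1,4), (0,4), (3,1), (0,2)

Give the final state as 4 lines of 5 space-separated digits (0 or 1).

After press 1 at (2,4):
1 1 1 0 0
1 0 0 1 0
0 1 1 1 0
1 1 1 0 1

After press 2 at (1,4):
1 1 1 0 1
1 0 0 0 1
0 1 1 1 1
1 1 1 0 1

After press 3 at (0,4):
1 1 1 1 0
1 0 0 0 0
0 1 1 1 1
1 1 1 0 1

After press 4 at (3,1):
1 1 1 1 0
1 0 0 0 0
0 0 1 1 1
0 0 0 0 1

After press 5 at (0,2):
1 0 0 0 0
1 0 1 0 0
0 0 1 1 1
0 0 0 0 1

Answer: 1 0 0 0 0
1 0 1 0 0
0 0 1 1 1
0 0 0 0 1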